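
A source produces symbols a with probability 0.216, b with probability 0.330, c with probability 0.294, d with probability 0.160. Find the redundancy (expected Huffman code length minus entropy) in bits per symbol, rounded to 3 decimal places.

0.052 bits

Entropy H = −Σ p log₂ p ≈ 1.9476 bits.
Huffman merges: 4/25+27/125→47/125; 147/500+33/100→78/125; 47/125+78/125→1. L = 2 ≈ 2.0000.
L − H = 2.0000 − 1.9476 = 0.052 bits.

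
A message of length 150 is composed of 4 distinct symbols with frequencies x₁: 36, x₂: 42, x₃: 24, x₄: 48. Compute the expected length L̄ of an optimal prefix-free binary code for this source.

2 bits/symbol

Probabilities are the counts divided by 150.
Repeatedly combine the two least-probable nodes; the expected code length is the sum of the merged weights.
merge 4/25 + 6/25 → 2/5
merge 7/25 + 8/25 → 3/5
merge 2/5 + 3/5 → 1
L = 2/5 + 3/5 + 1 = 2 bits/symbol.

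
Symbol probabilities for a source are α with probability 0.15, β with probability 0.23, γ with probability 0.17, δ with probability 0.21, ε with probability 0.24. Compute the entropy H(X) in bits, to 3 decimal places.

H = −Σ pᵢ log₂ pᵢ.
−0.15·log₂(0.15) = 0.4105
−0.23·log₂(0.23) = 0.4877
−0.17·log₂(0.17) = 0.4346
−0.21·log₂(0.21) = 0.4728
−0.24·log₂(0.24) = 0.4941
Sum ≈ 2.2998 → 2.300 bits.

2.300 bits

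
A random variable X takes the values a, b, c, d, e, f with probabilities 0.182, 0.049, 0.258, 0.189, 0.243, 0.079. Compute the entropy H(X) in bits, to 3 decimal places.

2.404 bits

H = −Σ pᵢ log₂ pᵢ.
−0.182·log₂(0.182) = 0.4474
−0.049·log₂(0.049) = 0.2132
−0.258·log₂(0.258) = 0.5043
−0.189·log₂(0.189) = 0.4543
−0.243·log₂(0.243) = 0.4960
−0.079·log₂(0.079) = 0.2893
Sum ≈ 2.4044 → 2.404 bits.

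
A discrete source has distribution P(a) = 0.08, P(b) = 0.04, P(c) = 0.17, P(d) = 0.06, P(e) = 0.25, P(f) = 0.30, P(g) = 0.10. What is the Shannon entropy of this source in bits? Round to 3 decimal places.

H = −Σ pᵢ log₂ pᵢ.
−0.08·log₂(0.08) = 0.2915
−0.04·log₂(0.04) = 0.1858
−0.17·log₂(0.17) = 0.4346
−0.06·log₂(0.06) = 0.2435
−0.25·log₂(0.25) = 0.5000
−0.30·log₂(0.30) = 0.5211
−0.10·log₂(0.10) = 0.3322
Sum ≈ 2.5087 → 2.509 bits.

2.509 bits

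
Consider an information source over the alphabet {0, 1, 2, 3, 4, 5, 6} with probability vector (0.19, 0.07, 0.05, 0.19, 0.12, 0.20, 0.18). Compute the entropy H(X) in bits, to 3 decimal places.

2.672 bits

H = −Σ pᵢ log₂ pᵢ.
−0.19·log₂(0.19) = 0.4552
−0.07·log₂(0.07) = 0.2686
−0.05·log₂(0.05) = 0.2161
−0.19·log₂(0.19) = 0.4552
−0.12·log₂(0.12) = 0.3671
−0.20·log₂(0.20) = 0.4644
−0.18·log₂(0.18) = 0.4453
Sum ≈ 2.6719 → 2.672 bits.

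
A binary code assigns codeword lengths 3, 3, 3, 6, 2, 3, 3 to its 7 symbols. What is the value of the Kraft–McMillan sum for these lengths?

With common denominator 2^6 = 64: Σ 2^(−ℓᵢ) = 8/64 + 8/64 + 8/64 + 1/64 + 16/64 + 8/64 + 8/64 = 57/64 = 0.890625.

0.890625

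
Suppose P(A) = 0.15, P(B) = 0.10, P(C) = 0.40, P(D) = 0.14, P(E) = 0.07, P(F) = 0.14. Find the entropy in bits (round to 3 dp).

2.334 bits

H = −Σ pᵢ log₂ pᵢ.
−0.15·log₂(0.15) = 0.4105
−0.10·log₂(0.10) = 0.3322
−0.40·log₂(0.40) = 0.5288
−0.14·log₂(0.14) = 0.3971
−0.07·log₂(0.07) = 0.2686
−0.14·log₂(0.14) = 0.3971
Sum ≈ 2.3343 → 2.334 bits.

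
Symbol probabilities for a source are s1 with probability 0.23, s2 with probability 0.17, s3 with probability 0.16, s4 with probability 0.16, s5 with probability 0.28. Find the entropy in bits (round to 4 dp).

2.2825 bits

H = −Σ pᵢ log₂ pᵢ.
−0.23·log₂(0.23) = 0.4877
−0.17·log₂(0.17) = 0.4346
−0.16·log₂(0.16) = 0.4230
−0.16·log₂(0.16) = 0.4230
−0.28·log₂(0.28) = 0.5142
Sum ≈ 2.2825 → 2.2825 bits.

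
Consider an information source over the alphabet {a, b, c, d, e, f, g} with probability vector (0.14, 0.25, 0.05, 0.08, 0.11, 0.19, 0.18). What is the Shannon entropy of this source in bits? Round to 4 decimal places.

2.6555 bits

H = −Σ pᵢ log₂ pᵢ.
−0.14·log₂(0.14) = 0.3971
−0.25·log₂(0.25) = 0.5000
−0.05·log₂(0.05) = 0.2161
−0.08·log₂(0.08) = 0.2915
−0.11·log₂(0.11) = 0.3503
−0.19·log₂(0.19) = 0.4552
−0.18·log₂(0.18) = 0.4453
Sum ≈ 2.6555 → 2.6555 bits.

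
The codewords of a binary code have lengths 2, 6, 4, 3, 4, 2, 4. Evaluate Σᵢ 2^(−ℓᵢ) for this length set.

With common denominator 2^6 = 64: Σ 2^(−ℓᵢ) = 16/64 + 1/64 + 4/64 + 8/64 + 4/64 + 16/64 + 4/64 = 53/64 = 0.828125.

0.828125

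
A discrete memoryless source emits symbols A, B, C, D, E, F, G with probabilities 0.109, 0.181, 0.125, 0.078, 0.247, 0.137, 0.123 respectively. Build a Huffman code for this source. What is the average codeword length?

2.753 bits/symbol

Repeatedly combine the two least-probable nodes; the expected code length is the sum of the merged weights.
merge 39/500 + 109/1000 → 187/1000
merge 123/1000 + 1/8 → 31/125
merge 137/1000 + 181/1000 → 159/500
merge 187/1000 + 247/1000 → 217/500
merge 31/125 + 159/500 → 283/500
merge 217/500 + 283/500 → 1
L = 187/1000 + 31/125 + 159/500 + 217/500 + 283/500 + 1 = 2753/1000 = 2.753 bits/symbol.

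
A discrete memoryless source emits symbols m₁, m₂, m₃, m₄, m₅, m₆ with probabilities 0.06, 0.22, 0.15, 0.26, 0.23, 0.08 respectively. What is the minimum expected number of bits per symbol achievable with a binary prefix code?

Repeatedly combine the two least-probable nodes; the expected code length is the sum of the merged weights.
merge 3/50 + 2/25 → 7/50
merge 7/50 + 3/20 → 29/100
merge 11/50 + 23/100 → 9/20
merge 13/50 + 29/100 → 11/20
merge 9/20 + 11/20 → 1
L = 7/50 + 29/100 + 9/20 + 11/20 + 1 = 243/100 = 2.43 bits/symbol.

2.43 bits/symbol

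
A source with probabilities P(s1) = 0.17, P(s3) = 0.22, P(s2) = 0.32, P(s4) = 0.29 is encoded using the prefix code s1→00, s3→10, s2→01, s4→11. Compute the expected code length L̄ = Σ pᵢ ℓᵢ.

2 bits/symbol

L̄ = Σ pᵢ·ℓᵢ = 0.17·2 + 0.22·2 + 0.32·2 + 0.29·2 = 2 bits/symbol.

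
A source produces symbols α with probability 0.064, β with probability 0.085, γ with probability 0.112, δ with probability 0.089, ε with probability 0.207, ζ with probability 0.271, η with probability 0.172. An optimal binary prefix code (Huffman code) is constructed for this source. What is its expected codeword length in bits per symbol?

Repeatedly combine the two least-probable nodes; the expected code length is the sum of the merged weights.
merge 8/125 + 17/200 → 149/1000
merge 89/1000 + 14/125 → 201/1000
merge 149/1000 + 43/250 → 321/1000
merge 201/1000 + 207/1000 → 51/125
merge 271/1000 + 321/1000 → 74/125
merge 51/125 + 74/125 → 1
L = 149/1000 + 201/1000 + 321/1000 + 51/125 + 74/125 + 1 = 2671/1000 = 2.671 bits/symbol.

2.671 bits/symbol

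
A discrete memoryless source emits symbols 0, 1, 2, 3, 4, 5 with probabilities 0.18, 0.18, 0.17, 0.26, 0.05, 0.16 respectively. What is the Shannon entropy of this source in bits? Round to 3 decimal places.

H = −Σ pᵢ log₂ pᵢ.
−0.18·log₂(0.18) = 0.4453
−0.18·log₂(0.18) = 0.4453
−0.17·log₂(0.17) = 0.4346
−0.26·log₂(0.26) = 0.5053
−0.05·log₂(0.05) = 0.2161
−0.16·log₂(0.16) = 0.4230
Sum ≈ 2.4696 → 2.470 bits.

2.470 bits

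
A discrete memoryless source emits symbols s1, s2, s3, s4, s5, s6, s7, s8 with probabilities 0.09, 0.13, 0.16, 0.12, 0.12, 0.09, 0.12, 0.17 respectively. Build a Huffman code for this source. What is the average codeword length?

Repeatedly combine the two least-probable nodes; the expected code length is the sum of the merged weights.
merge 9/100 + 9/100 → 9/50
merge 3/25 + 3/25 → 6/25
merge 3/25 + 13/100 → 1/4
merge 4/25 + 17/100 → 33/100
merge 9/50 + 6/25 → 21/50
merge 1/4 + 33/100 → 29/50
merge 21/50 + 29/50 → 1
L = 9/50 + 6/25 + 1/4 + 33/100 + 21/50 + 29/50 + 1 = 3 bits/symbol.

3 bits/symbol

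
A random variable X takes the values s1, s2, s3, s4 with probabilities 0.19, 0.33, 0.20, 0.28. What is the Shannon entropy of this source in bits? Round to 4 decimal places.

H = −Σ pᵢ log₂ pᵢ.
−0.19·log₂(0.19) = 0.4552
−0.33·log₂(0.33) = 0.5278
−0.20·log₂(0.20) = 0.4644
−0.28·log₂(0.28) = 0.5142
Sum ≈ 1.9617 → 1.9617 bits.

1.9617 bits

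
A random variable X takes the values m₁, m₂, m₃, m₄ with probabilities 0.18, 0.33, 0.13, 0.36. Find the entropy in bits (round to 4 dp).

H = −Σ pᵢ log₂ pᵢ.
−0.18·log₂(0.18) = 0.4453
−0.33·log₂(0.33) = 0.5278
−0.13·log₂(0.13) = 0.3826
−0.36·log₂(0.36) = 0.5306
Sum ≈ 1.8864 → 1.8864 bits.

1.8864 bits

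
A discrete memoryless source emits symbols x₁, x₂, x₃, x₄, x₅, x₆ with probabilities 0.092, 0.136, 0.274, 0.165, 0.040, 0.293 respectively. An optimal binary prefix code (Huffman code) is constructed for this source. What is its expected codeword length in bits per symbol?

2.4 bits/symbol

Repeatedly combine the two least-probable nodes; the expected code length is the sum of the merged weights.
merge 1/25 + 23/250 → 33/250
merge 33/250 + 17/125 → 67/250
merge 33/200 + 67/250 → 433/1000
merge 137/500 + 293/1000 → 567/1000
merge 433/1000 + 567/1000 → 1
L = 33/250 + 67/250 + 433/1000 + 567/1000 + 1 = 12/5 = 2.4 bits/symbol.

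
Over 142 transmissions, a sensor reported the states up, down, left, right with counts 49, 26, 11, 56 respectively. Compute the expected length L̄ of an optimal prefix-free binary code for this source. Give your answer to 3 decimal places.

1.866 bits/symbol

Probabilities are the counts divided by 142.
Repeatedly combine the two least-probable nodes; the expected code length is the sum of the merged weights.
merge 11/142 + 13/71 → 37/142
merge 37/142 + 49/142 → 43/71
merge 28/71 + 43/71 → 1
L = 37/142 + 43/71 + 1 = 265/142 ≈ 1.866 bits/symbol.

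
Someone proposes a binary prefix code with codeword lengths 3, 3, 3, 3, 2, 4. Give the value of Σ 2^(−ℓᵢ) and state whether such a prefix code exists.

With common denominator 2^4 = 16: Σ 2^(−ℓᵢ) = 2/16 + 2/16 + 2/16 + 2/16 + 4/16 + 1/16 = 13/16 = 0.8125.
Kraft's inequality requires Σ ≤ 1; here Σ = 0.8125 ≤ 1, so such a prefix code exists.

0.8125; yes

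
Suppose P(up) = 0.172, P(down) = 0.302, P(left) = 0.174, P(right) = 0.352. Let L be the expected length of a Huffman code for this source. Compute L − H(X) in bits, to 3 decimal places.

0.066 bits

Entropy H = −Σ p log₂ p ≈ 1.9277 bits.
Huffman merges: 43/250+87/500→173/500; 151/500+173/500→81/125; 44/125+81/125→1. L = 997/500 ≈ 1.9940.
L − H = 1.9940 − 1.9277 = 0.066 bits.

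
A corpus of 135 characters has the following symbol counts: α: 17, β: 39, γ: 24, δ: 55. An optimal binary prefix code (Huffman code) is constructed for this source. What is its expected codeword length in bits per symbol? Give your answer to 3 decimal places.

1.896 bits/symbol

Probabilities are the counts divided by 135.
Repeatedly combine the two least-probable nodes; the expected code length is the sum of the merged weights.
merge 17/135 + 8/45 → 41/135
merge 13/45 + 41/135 → 16/27
merge 11/27 + 16/27 → 1
L = 41/135 + 16/27 + 1 = 256/135 ≈ 1.896 bits/symbol.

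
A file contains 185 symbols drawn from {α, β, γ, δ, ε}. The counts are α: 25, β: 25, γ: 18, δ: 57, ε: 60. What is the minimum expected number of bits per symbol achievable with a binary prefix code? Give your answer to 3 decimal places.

2.232 bits/symbol

Probabilities are the counts divided by 185.
Repeatedly combine the two least-probable nodes; the expected code length is the sum of the merged weights.
merge 18/185 + 5/37 → 43/185
merge 5/37 + 43/185 → 68/185
merge 57/185 + 12/37 → 117/185
merge 68/185 + 117/185 → 1
L = 43/185 + 68/185 + 117/185 + 1 = 413/185 ≈ 2.232 bits/symbol.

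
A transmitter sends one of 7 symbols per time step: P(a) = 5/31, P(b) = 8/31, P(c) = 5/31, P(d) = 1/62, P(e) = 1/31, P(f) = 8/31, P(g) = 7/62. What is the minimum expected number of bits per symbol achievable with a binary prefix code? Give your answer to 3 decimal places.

Repeatedly combine the two least-probable nodes; the expected code length is the sum of the merged weights.
merge 1/62 + 1/31 → 3/62
merge 3/62 + 7/62 → 5/31
merge 5/31 + 5/31 → 10/31
merge 5/31 + 8/31 → 13/31
merge 8/31 + 10/31 → 18/31
merge 13/31 + 18/31 → 1
L = 3/62 + 5/31 + 10/31 + 13/31 + 18/31 + 1 = 157/62 ≈ 2.532 bits/symbol.

2.532 bits/symbol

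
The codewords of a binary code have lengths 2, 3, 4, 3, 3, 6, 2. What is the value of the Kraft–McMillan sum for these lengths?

With common denominator 2^6 = 64: Σ 2^(−ℓᵢ) = 16/64 + 8/64 + 4/64 + 8/64 + 8/64 + 1/64 + 16/64 = 61/64 = 0.953125.

0.953125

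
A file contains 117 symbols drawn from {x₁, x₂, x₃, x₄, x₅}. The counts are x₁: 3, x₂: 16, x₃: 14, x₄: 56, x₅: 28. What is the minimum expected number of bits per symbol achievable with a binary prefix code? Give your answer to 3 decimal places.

1.949 bits/symbol

Probabilities are the counts divided by 117.
Repeatedly combine the two least-probable nodes; the expected code length is the sum of the merged weights.
merge 1/39 + 14/117 → 17/117
merge 16/117 + 17/117 → 11/39
merge 28/117 + 11/39 → 61/117
merge 56/117 + 61/117 → 1
L = 17/117 + 11/39 + 61/117 + 1 = 76/39 ≈ 1.949 bits/symbol.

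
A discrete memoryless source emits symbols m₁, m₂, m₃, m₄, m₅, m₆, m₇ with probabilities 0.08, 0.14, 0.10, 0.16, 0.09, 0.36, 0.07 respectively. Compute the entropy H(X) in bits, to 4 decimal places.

H = −Σ pᵢ log₂ pᵢ.
−0.08·log₂(0.08) = 0.2915
−0.14·log₂(0.14) = 0.3971
−0.10·log₂(0.10) = 0.3322
−0.16·log₂(0.16) = 0.4230
−0.09·log₂(0.09) = 0.3127
−0.36·log₂(0.36) = 0.5306
−0.07·log₂(0.07) = 0.2686
Sum ≈ 2.5557 → 2.5557 bits.

2.5557 bits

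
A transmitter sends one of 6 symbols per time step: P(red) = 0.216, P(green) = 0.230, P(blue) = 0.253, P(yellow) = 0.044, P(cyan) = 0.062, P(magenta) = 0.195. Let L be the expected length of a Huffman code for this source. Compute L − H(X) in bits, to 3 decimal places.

0.033 bits

Entropy H = −Σ p log₂ p ≈ 2.3738 bits.
Huffman merges: 11/250+31/500→53/500; 53/500+39/200→301/1000; 27/125+23/100→223/500; 253/1000+301/1000→277/500; 223/500+277/500→1. L = 2407/1000 ≈ 2.4070.
L − H = 2.4070 − 2.3738 = 0.033 bits.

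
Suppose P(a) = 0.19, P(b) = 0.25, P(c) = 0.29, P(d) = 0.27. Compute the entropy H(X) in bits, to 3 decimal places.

H = −Σ pᵢ log₂ pᵢ.
−0.19·log₂(0.19) = 0.4552
−0.25·log₂(0.25) = 0.5000
−0.29·log₂(0.29) = 0.5179
−0.27·log₂(0.27) = 0.5100
Sum ≈ 1.9832 → 1.983 bits.

1.983 bits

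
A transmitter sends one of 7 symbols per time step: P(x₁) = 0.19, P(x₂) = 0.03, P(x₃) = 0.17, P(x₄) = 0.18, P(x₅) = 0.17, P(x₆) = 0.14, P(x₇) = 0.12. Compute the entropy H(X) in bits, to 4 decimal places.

H = −Σ pᵢ log₂ pᵢ.
−0.19·log₂(0.19) = 0.4552
−0.03·log₂(0.03) = 0.1518
−0.17·log₂(0.17) = 0.4346
−0.18·log₂(0.18) = 0.4453
−0.17·log₂(0.17) = 0.4346
−0.14·log₂(0.14) = 0.3971
−0.12·log₂(0.12) = 0.3671
Sum ≈ 2.6857 → 2.6857 bits.

2.6857 bits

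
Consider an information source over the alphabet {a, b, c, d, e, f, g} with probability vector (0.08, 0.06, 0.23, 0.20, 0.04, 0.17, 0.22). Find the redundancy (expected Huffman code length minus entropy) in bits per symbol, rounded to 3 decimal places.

0.042 bits

Entropy H = −Σ p log₂ p ≈ 2.5880 bits.
Huffman merges: 1/25+3/50→1/10; 2/25+1/10→9/50; 17/100+9/50→7/20; 1/5+11/50→21/50; 23/100+7/20→29/50; 21/50+29/50→1. L = 263/100 ≈ 2.6300.
L − H = 2.6300 − 2.5880 = 0.042 bits.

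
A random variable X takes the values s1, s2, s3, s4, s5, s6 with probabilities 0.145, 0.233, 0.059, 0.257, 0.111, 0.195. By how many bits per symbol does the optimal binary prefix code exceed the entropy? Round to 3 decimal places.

0.035 bits

Entropy H = −Σ p log₂ p ≈ 2.4502 bits.
Huffman merges: 59/1000+111/1000→17/100; 29/200+17/100→63/200; 39/200+233/1000→107/250; 257/1000+63/200→143/250; 107/250+143/250→1. L = 497/200 ≈ 2.4850.
L − H = 2.4850 − 2.4502 = 0.035 bits.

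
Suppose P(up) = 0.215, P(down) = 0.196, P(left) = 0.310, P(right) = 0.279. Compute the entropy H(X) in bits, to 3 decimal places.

1.975 bits

H = −Σ pᵢ log₂ pᵢ.
−0.215·log₂(0.215) = 0.4768
−0.196·log₂(0.196) = 0.4608
−0.310·log₂(0.310) = 0.5238
−0.279·log₂(0.279) = 0.5138
Sum ≈ 1.9752 → 1.975 bits.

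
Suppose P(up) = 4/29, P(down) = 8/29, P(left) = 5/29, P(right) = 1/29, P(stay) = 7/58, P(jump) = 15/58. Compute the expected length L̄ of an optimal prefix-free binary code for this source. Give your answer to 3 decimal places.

2.448 bits/symbol

Repeatedly combine the two least-probable nodes; the expected code length is the sum of the merged weights.
merge 1/29 + 7/58 → 9/58
merge 4/29 + 9/58 → 17/58
merge 5/29 + 15/58 → 25/58
merge 8/29 + 17/58 → 33/58
merge 25/58 + 33/58 → 1
L = 9/58 + 17/58 + 25/58 + 33/58 + 1 = 71/29 ≈ 2.448 bits/symbol.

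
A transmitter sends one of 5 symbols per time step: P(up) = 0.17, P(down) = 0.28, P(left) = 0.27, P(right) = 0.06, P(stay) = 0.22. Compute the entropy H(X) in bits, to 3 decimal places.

H = −Σ pᵢ log₂ pᵢ.
−0.17·log₂(0.17) = 0.4346
−0.28·log₂(0.28) = 0.5142
−0.27·log₂(0.27) = 0.5100
−0.06·log₂(0.06) = 0.2435
−0.22·log₂(0.22) = 0.4806
Sum ≈ 2.1829 → 2.183 bits.

2.183 bits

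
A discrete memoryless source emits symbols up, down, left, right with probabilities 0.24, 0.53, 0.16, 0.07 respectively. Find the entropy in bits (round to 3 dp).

1.671 bits

H = −Σ pᵢ log₂ pᵢ.
−0.24·log₂(0.24) = 0.4941
−0.53·log₂(0.53) = 0.4854
−0.16·log₂(0.16) = 0.4230
−0.07·log₂(0.07) = 0.2686
Sum ≈ 1.6712 → 1.671 bits.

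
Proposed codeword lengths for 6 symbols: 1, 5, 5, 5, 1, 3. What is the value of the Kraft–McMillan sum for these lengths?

1.21875

With common denominator 2^5 = 32: Σ 2^(−ℓᵢ) = 16/32 + 1/32 + 1/32 + 1/32 + 16/32 + 4/32 = 39/32 = 1.21875.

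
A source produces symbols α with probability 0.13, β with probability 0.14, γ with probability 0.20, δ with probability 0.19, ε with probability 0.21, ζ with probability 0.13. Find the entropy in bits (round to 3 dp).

2.555 bits

H = −Σ pᵢ log₂ pᵢ.
−0.13·log₂(0.13) = 0.3826
−0.14·log₂(0.14) = 0.3971
−0.20·log₂(0.20) = 0.4644
−0.19·log₂(0.19) = 0.4552
−0.21·log₂(0.21) = 0.4728
−0.13·log₂(0.13) = 0.3826
Sum ≈ 2.5548 → 2.555 bits.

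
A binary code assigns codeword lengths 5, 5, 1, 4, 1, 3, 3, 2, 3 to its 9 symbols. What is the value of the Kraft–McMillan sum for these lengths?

With common denominator 2^5 = 32: Σ 2^(−ℓᵢ) = 1/32 + 1/32 + 16/32 + 2/32 + 16/32 + 4/32 + 4/32 + 8/32 + 4/32 = 56/32 = 1.75.

1.75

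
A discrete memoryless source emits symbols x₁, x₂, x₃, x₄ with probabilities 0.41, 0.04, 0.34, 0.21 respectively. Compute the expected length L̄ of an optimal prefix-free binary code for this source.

1.84 bits/symbol

Repeatedly combine the two least-probable nodes; the expected code length is the sum of the merged weights.
merge 1/25 + 21/100 → 1/4
merge 1/4 + 17/50 → 59/100
merge 41/100 + 59/100 → 1
L = 1/4 + 59/100 + 1 = 46/25 = 1.84 bits/symbol.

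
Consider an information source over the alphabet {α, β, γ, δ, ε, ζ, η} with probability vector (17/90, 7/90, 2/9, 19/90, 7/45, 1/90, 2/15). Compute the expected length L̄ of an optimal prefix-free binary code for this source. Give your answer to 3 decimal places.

2.656 bits/symbol

Repeatedly combine the two least-probable nodes; the expected code length is the sum of the merged weights.
merge 1/90 + 7/90 → 4/45
merge 4/45 + 2/15 → 2/9
merge 7/45 + 17/90 → 31/90
merge 19/90 + 2/9 → 13/30
merge 2/9 + 31/90 → 17/30
merge 13/30 + 17/30 → 1
L = 4/45 + 2/9 + 31/90 + 13/30 + 17/30 + 1 = 239/90 ≈ 2.656 bits/symbol.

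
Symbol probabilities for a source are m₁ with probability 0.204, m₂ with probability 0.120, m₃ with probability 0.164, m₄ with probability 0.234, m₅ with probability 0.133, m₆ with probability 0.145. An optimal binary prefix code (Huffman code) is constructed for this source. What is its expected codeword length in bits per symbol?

Repeatedly combine the two least-probable nodes; the expected code length is the sum of the merged weights.
merge 3/25 + 133/1000 → 253/1000
merge 29/200 + 41/250 → 309/1000
merge 51/250 + 117/500 → 219/500
merge 253/1000 + 309/1000 → 281/500
merge 219/500 + 281/500 → 1
L = 253/1000 + 309/1000 + 219/500 + 281/500 + 1 = 1281/500 = 2.562 bits/symbol.

2.562 bits/symbol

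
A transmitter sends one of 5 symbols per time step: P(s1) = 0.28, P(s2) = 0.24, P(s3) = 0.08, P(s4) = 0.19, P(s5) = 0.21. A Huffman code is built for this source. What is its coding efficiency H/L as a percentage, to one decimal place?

Entropy H = −Σ p log₂ p ≈ 2.2279 bits.
Huffman merges: 2/25+19/100→27/100; 21/100+6/25→9/20; 27/100+7/25→11/20; 9/20+11/20→1. L = 227/100 ≈ 2.2700.
Efficiency = H/L = 2.2279/2.2700 = 98.1%.

98.1%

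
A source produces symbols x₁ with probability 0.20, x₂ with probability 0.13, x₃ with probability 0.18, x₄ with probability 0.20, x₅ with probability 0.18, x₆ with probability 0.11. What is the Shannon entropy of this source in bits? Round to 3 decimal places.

2.552 bits

H = −Σ pᵢ log₂ pᵢ.
−0.20·log₂(0.20) = 0.4644
−0.13·log₂(0.13) = 0.3826
−0.18·log₂(0.18) = 0.4453
−0.20·log₂(0.20) = 0.4644
−0.18·log₂(0.18) = 0.4453
−0.11·log₂(0.11) = 0.3503
Sum ≈ 2.5523 → 2.552 bits.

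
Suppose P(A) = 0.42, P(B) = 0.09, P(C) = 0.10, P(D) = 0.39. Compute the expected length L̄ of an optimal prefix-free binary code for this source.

1.77 bits/symbol

Repeatedly combine the two least-probable nodes; the expected code length is the sum of the merged weights.
merge 9/100 + 1/10 → 19/100
merge 19/100 + 39/100 → 29/50
merge 21/50 + 29/50 → 1
L = 19/100 + 29/50 + 1 = 177/100 = 1.77 bits/symbol.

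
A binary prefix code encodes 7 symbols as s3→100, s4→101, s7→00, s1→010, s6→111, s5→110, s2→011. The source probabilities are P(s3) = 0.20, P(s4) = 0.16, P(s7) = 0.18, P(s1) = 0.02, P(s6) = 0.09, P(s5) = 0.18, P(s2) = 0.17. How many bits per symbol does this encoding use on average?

L̄ = Σ pᵢ·ℓᵢ = 0.20·3 + 0.16·3 + 0.18·2 + 0.02·3 + 0.09·3 + 0.18·3 + 0.17·3 = 2.82 bits/symbol.

2.82 bits/symbol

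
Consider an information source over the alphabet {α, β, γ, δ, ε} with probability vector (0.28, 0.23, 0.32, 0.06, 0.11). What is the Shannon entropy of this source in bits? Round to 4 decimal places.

2.1217 bits

H = −Σ pᵢ log₂ pᵢ.
−0.28·log₂(0.28) = 0.5142
−0.23·log₂(0.23) = 0.4877
−0.32·log₂(0.32) = 0.5260
−0.06·log₂(0.06) = 0.2435
−0.11·log₂(0.11) = 0.3503
Sum ≈ 2.1217 → 2.1217 bits.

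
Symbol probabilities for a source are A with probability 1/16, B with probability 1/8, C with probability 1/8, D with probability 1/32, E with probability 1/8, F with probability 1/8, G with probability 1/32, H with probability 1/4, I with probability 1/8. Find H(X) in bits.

Each probability is a power of 1/2, so log₂(1/p) is an integer.
H = Σ p·log₂(1/p) = 1/16·4 + 1/8·3 + 1/8·3 + 1/32·5 + 1/8·3 + 1/8·3 + 1/32·5 + 1/4·2 + 1/8·3 = 2.9375 bits.

2.9375 bits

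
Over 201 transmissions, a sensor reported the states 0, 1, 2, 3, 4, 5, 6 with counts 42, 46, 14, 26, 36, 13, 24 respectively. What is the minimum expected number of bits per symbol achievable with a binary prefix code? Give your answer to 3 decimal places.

Probabilities are the counts divided by 201.
Repeatedly combine the two least-probable nodes; the expected code length is the sum of the merged weights.
merge 13/201 + 14/201 → 9/67
merge 8/67 + 26/201 → 50/201
merge 9/67 + 12/67 → 21/67
merge 14/67 + 46/201 → 88/201
merge 50/201 + 21/67 → 113/201
merge 88/201 + 113/201 → 1
L = 9/67 + 50/201 + 21/67 + 88/201 + 113/201 + 1 = 542/201 ≈ 2.697 bits/symbol.

2.697 bits/symbol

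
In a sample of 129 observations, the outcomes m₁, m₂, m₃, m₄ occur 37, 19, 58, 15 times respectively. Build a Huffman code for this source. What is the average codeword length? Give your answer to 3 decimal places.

Probabilities are the counts divided by 129.
Repeatedly combine the two least-probable nodes; the expected code length is the sum of the merged weights.
merge 5/43 + 19/129 → 34/129
merge 34/129 + 37/129 → 71/129
merge 58/129 + 71/129 → 1
L = 34/129 + 71/129 + 1 = 78/43 ≈ 1.814 bits/symbol.

1.814 bits/symbol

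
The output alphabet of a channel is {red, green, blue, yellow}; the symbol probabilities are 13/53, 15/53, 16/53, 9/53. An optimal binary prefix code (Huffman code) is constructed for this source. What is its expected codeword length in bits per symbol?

2 bits/symbol

Repeatedly combine the two least-probable nodes; the expected code length is the sum of the merged weights.
merge 9/53 + 13/53 → 22/53
merge 15/53 + 16/53 → 31/53
merge 22/53 + 31/53 → 1
L = 22/53 + 31/53 + 1 = 2 bits/symbol.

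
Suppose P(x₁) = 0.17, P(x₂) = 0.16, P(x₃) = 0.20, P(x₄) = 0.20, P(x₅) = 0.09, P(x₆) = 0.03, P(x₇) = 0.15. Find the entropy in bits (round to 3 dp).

2.661 bits

H = −Σ pᵢ log₂ pᵢ.
−0.17·log₂(0.17) = 0.4346
−0.16·log₂(0.16) = 0.4230
−0.20·log₂(0.20) = 0.4644
−0.20·log₂(0.20) = 0.4644
−0.09·log₂(0.09) = 0.3127
−0.03·log₂(0.03) = 0.1518
−0.15·log₂(0.15) = 0.4105
Sum ≈ 2.6613 → 2.661 bits.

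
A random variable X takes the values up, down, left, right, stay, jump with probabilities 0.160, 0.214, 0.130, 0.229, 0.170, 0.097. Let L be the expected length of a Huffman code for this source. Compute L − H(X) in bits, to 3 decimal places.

Entropy H = −Σ p log₂ p ≈ 2.5297 bits.
Huffman merges: 97/1000+13/100→227/1000; 4/25+17/100→33/100; 107/500+227/1000→441/1000; 229/1000+33/100→559/1000; 441/1000+559/1000→1. L = 2557/1000 ≈ 2.5570.
L − H = 2.5570 − 2.5297 = 0.027 bits.

0.027 bits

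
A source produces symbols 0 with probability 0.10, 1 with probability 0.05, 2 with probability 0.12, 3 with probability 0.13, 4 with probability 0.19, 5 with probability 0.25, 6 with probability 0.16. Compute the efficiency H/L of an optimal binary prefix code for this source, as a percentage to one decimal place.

Entropy H = −Σ p log₂ p ≈ 2.6762 bits.
Huffman merges: 1/20+1/10→3/20; 3/25+13/100→1/4; 3/20+4/25→31/100; 19/100+1/4→11/25; 1/4+31/100→14/25; 11/25+14/25→1. L = 271/100 ≈ 2.7100.
Efficiency = H/L = 2.6762/2.7100 = 98.8%.

98.8%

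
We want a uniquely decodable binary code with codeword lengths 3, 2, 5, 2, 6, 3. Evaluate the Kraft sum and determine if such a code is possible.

With common denominator 2^6 = 64: Σ 2^(−ℓᵢ) = 8/64 + 16/64 + 2/64 + 16/64 + 1/64 + 8/64 = 51/64 = 0.796875.
Kraft's inequality requires Σ ≤ 1; here Σ = 0.796875 ≤ 1, so such a prefix code exists.

0.796875; yes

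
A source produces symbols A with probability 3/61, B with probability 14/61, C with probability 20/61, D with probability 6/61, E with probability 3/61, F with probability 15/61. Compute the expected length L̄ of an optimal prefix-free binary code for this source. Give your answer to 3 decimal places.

Repeatedly combine the two least-probable nodes; the expected code length is the sum of the merged weights.
merge 3/61 + 3/61 → 6/61
merge 6/61 + 6/61 → 12/61
merge 12/61 + 14/61 → 26/61
merge 15/61 + 20/61 → 35/61
merge 26/61 + 35/61 → 1
L = 6/61 + 12/61 + 26/61 + 35/61 + 1 = 140/61 ≈ 2.295 bits/symbol.

2.295 bits/symbol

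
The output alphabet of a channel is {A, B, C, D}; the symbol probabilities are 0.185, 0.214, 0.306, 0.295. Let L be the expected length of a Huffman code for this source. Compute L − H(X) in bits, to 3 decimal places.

Entropy H = −Σ p log₂ p ≈ 1.9687 bits.
Huffman merges: 37/200+107/500→399/1000; 59/200+153/500→601/1000; 399/1000+601/1000→1. L = 2 ≈ 2.0000.
L − H = 2.0000 − 1.9687 = 0.031 bits.

0.031 bits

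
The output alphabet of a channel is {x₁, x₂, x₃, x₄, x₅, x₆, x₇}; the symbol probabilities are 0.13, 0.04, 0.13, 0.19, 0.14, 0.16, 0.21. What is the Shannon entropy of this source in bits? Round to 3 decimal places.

2.699 bits

H = −Σ pᵢ log₂ pᵢ.
−0.13·log₂(0.13) = 0.3826
−0.04·log₂(0.04) = 0.1858
−0.13·log₂(0.13) = 0.3826
−0.19·log₂(0.19) = 0.4552
−0.14·log₂(0.14) = 0.3971
−0.16·log₂(0.16) = 0.4230
−0.21·log₂(0.21) = 0.4728
Sum ≈ 2.6992 → 2.699 bits.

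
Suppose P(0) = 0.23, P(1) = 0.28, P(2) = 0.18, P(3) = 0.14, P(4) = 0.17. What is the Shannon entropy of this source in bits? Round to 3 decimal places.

2.279 bits

H = −Σ pᵢ log₂ pᵢ.
−0.23·log₂(0.23) = 0.4877
−0.28·log₂(0.28) = 0.5142
−0.18·log₂(0.18) = 0.4453
−0.14·log₂(0.14) = 0.3971
−0.17·log₂(0.17) = 0.4346
Sum ≈ 2.2789 → 2.279 bits.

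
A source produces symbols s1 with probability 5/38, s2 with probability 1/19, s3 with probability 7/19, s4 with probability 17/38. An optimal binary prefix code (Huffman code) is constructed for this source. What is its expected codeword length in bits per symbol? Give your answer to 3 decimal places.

1.737 bits/symbol

Repeatedly combine the two least-probable nodes; the expected code length is the sum of the merged weights.
merge 1/19 + 5/38 → 7/38
merge 7/38 + 7/19 → 21/38
merge 17/38 + 21/38 → 1
L = 7/38 + 21/38 + 1 = 33/19 ≈ 1.737 bits/symbol.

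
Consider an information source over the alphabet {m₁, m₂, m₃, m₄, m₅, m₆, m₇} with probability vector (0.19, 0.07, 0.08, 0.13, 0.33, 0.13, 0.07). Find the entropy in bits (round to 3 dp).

H = −Σ pᵢ log₂ pᵢ.
−0.19·log₂(0.19) = 0.4552
−0.07·log₂(0.07) = 0.2686
−0.08·log₂(0.08) = 0.2915
−0.13·log₂(0.13) = 0.3826
−0.33·log₂(0.33) = 0.5278
−0.13·log₂(0.13) = 0.3826
−0.07·log₂(0.07) = 0.2686
Sum ≈ 2.5770 → 2.577 bits.

2.577 bits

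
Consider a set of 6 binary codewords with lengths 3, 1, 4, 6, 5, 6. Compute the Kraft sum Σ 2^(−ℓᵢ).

With common denominator 2^6 = 64: Σ 2^(−ℓᵢ) = 8/64 + 32/64 + 4/64 + 1/64 + 2/64 + 1/64 = 48/64 = 0.75.

0.75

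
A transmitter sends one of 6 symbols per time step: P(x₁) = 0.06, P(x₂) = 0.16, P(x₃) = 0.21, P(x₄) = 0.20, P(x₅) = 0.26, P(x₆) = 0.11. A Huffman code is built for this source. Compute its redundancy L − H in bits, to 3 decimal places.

Entropy H = −Σ p log₂ p ≈ 2.4593 bits.
Huffman merges: 3/50+11/100→17/100; 4/25+17/100→33/100; 1/5+21/100→41/100; 13/50+33/100→59/100; 41/100+59/100→1. L = 5/2 ≈ 2.5000.
L − H = 2.5000 − 2.4593 = 0.041 bits.

0.041 bits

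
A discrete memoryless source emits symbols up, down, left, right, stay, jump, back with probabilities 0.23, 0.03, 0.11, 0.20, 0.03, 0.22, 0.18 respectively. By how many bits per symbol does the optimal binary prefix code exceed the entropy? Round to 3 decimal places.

0.048 bits

Entropy H = −Σ p log₂ p ≈ 2.5318 bits.
Huffman merges: 3/100+3/100→3/50; 3/50+11/100→17/100; 17/100+9/50→7/20; 1/5+11/50→21/50; 23/100+7/20→29/50; 21/50+29/50→1. L = 129/50 ≈ 2.5800.
L − H = 2.5800 − 2.5318 = 0.048 bits.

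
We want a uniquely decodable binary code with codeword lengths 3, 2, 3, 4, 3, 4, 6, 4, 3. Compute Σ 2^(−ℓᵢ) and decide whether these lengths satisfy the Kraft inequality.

0.953125; yes

With common denominator 2^6 = 64: Σ 2^(−ℓᵢ) = 8/64 + 16/64 + 8/64 + 4/64 + 8/64 + 4/64 + 1/64 + 4/64 + 8/64 = 61/64 = 0.953125.
Kraft's inequality requires Σ ≤ 1; here Σ = 0.953125 ≤ 1, so such a prefix code exists.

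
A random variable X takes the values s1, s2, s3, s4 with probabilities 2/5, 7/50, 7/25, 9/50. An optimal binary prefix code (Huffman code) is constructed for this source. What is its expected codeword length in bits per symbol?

Repeatedly combine the two least-probable nodes; the expected code length is the sum of the merged weights.
merge 7/50 + 9/50 → 8/25
merge 7/25 + 8/25 → 3/5
merge 2/5 + 3/5 → 1
L = 8/25 + 3/5 + 1 = 48/25 = 1.92 bits/symbol.

1.92 bits/symbol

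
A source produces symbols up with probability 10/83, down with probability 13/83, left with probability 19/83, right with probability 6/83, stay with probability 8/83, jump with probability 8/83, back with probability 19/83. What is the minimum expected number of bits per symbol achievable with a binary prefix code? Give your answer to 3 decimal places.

Repeatedly combine the two least-probable nodes; the expected code length is the sum of the merged weights.
merge 6/83 + 8/83 → 14/83
merge 8/83 + 10/83 → 18/83
merge 13/83 + 14/83 → 27/83
merge 18/83 + 19/83 → 37/83
merge 19/83 + 27/83 → 46/83
merge 37/83 + 46/83 → 1
L = 14/83 + 18/83 + 27/83 + 37/83 + 46/83 + 1 = 225/83 ≈ 2.711 bits/symbol.

2.711 bits/symbol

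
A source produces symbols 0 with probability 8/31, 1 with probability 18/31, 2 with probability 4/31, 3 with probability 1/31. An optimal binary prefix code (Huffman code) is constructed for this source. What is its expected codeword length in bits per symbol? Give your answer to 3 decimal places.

1.581 bits/symbol

Repeatedly combine the two least-probable nodes; the expected code length is the sum of the merged weights.
merge 1/31 + 4/31 → 5/31
merge 5/31 + 8/31 → 13/31
merge 13/31 + 18/31 → 1
L = 5/31 + 13/31 + 1 = 49/31 ≈ 1.581 bits/symbol.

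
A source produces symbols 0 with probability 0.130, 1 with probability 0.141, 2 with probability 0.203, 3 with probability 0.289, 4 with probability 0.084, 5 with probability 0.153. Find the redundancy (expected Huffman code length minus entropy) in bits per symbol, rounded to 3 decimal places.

0.028 bits

Entropy H = −Σ p log₂ p ≈ 2.4802 bits.
Huffman merges: 21/250+13/100→107/500; 141/1000+153/1000→147/500; 203/1000+107/500→417/1000; 289/1000+147/500→583/1000; 417/1000+583/1000→1. L = 627/250 ≈ 2.5080.
L − H = 2.5080 − 2.4802 = 0.028 bits.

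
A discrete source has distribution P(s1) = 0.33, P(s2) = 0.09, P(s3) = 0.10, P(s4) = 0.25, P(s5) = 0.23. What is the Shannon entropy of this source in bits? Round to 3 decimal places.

2.160 bits

H = −Σ pᵢ log₂ pᵢ.
−0.33·log₂(0.33) = 0.5278
−0.09·log₂(0.09) = 0.3127
−0.10·log₂(0.10) = 0.3322
−0.25·log₂(0.25) = 0.5000
−0.23·log₂(0.23) = 0.4877
Sum ≈ 2.1603 → 2.160 bits.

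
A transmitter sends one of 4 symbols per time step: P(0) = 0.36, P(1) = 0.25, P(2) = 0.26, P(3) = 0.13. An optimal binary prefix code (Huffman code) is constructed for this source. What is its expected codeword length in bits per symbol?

Repeatedly combine the two least-probable nodes; the expected code length is the sum of the merged weights.
merge 13/100 + 1/4 → 19/50
merge 13/50 + 9/25 → 31/50
merge 19/50 + 31/50 → 1
L = 19/50 + 31/50 + 1 = 2 bits/symbol.

2 bits/symbol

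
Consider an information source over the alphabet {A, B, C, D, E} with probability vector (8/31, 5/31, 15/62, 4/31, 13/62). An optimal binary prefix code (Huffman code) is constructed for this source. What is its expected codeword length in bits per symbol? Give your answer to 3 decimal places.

Repeatedly combine the two least-probable nodes; the expected code length is the sum of the merged weights.
merge 4/31 + 5/31 → 9/31
merge 13/62 + 15/62 → 14/31
merge 8/31 + 9/31 → 17/31
merge 14/31 + 17/31 → 1
L = 9/31 + 14/31 + 17/31 + 1 = 71/31 ≈ 2.290 bits/symbol.

2.290 bits/symbol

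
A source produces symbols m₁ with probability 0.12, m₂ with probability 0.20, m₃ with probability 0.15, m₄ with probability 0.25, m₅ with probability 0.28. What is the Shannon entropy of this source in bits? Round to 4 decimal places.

H = −Σ pᵢ log₂ pᵢ.
−0.12·log₂(0.12) = 0.3671
−0.20·log₂(0.20) = 0.4644
−0.15·log₂(0.15) = 0.4105
−0.25·log₂(0.25) = 0.5000
−0.28·log₂(0.28) = 0.5142
Sum ≈ 2.2562 → 2.2562 bits.

2.2562 bits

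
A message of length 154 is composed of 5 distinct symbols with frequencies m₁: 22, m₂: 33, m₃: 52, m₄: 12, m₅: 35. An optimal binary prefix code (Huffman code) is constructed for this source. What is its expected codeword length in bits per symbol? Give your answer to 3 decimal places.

Probabilities are the counts divided by 154.
Repeatedly combine the two least-probable nodes; the expected code length is the sum of the merged weights.
merge 6/77 + 1/7 → 17/77
merge 3/14 + 17/77 → 67/154
merge 5/22 + 26/77 → 87/154
merge 67/154 + 87/154 → 1
L = 17/77 + 67/154 + 87/154 + 1 = 171/77 ≈ 2.221 bits/symbol.

2.221 bits/symbol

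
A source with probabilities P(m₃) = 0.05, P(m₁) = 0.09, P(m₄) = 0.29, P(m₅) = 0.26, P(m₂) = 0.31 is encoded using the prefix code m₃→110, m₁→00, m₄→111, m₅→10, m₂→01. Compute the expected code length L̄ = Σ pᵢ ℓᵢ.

2.34 bits/symbol

L̄ = Σ pᵢ·ℓᵢ = 0.05·3 + 0.09·2 + 0.29·3 + 0.26·2 + 0.31·2 = 2.34 bits/symbol.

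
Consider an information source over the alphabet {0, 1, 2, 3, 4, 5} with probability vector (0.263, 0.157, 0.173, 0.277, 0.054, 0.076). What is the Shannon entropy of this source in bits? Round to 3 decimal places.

H = −Σ pᵢ log₂ pᵢ.
−0.263·log₂(0.263) = 0.5068
−0.157·log₂(0.157) = 0.4194
−0.173·log₂(0.173) = 0.4379
−0.277·log₂(0.277) = 0.5130
−0.054·log₂(0.054) = 0.2274
−0.076·log₂(0.076) = 0.2826
Sum ≈ 2.3870 → 2.387 bits.

2.387 bits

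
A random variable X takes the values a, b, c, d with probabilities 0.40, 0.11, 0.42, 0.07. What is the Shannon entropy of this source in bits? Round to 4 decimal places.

H = −Σ pᵢ log₂ pᵢ.
−0.40·log₂(0.40) = 0.5288
−0.11·log₂(0.11) = 0.3503
−0.42·log₂(0.42) = 0.5256
−0.07·log₂(0.07) = 0.2686
Sum ≈ 1.6733 → 1.6733 bits.

1.6733 bits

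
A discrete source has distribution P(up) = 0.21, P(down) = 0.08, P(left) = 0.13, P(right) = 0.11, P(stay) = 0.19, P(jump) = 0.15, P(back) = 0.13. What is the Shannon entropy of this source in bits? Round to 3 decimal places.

2.746 bits

H = −Σ pᵢ log₂ pᵢ.
−0.21·log₂(0.21) = 0.4728
−0.08·log₂(0.08) = 0.2915
−0.13·log₂(0.13) = 0.3826
−0.11·log₂(0.11) = 0.3503
−0.19·log₂(0.19) = 0.4552
−0.15·log₂(0.15) = 0.4105
−0.13·log₂(0.13) = 0.3826
Sum ≈ 2.7457 → 2.746 bits.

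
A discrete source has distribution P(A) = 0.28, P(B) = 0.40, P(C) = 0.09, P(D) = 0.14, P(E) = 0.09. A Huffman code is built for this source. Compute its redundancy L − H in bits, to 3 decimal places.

Entropy H = −Σ p log₂ p ≈ 2.0654 bits.
Huffman merges: 9/100+9/100→9/50; 7/50+9/50→8/25; 7/25+8/25→3/5; 2/5+3/5→1. L = 21/10 ≈ 2.1000.
L − H = 2.1000 − 2.0654 = 0.035 bits.

0.035 bits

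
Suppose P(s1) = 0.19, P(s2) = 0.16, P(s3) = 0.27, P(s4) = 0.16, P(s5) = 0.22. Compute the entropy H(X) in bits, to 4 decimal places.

H = −Σ pᵢ log₂ pᵢ.
−0.19·log₂(0.19) = 0.4552
−0.16·log₂(0.16) = 0.4230
−0.27·log₂(0.27) = 0.5100
−0.16·log₂(0.16) = 0.4230
−0.22·log₂(0.22) = 0.4806
Sum ≈ 2.2919 → 2.2919 bits.

2.2919 bits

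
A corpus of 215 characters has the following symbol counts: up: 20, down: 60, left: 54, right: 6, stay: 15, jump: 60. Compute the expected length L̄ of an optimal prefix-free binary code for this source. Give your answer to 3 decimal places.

Probabilities are the counts divided by 215.
Repeatedly combine the two least-probable nodes; the expected code length is the sum of the merged weights.
merge 6/215 + 3/43 → 21/215
merge 4/43 + 21/215 → 41/215
merge 41/215 + 54/215 → 19/43
merge 12/43 + 12/43 → 24/43
merge 19/43 + 24/43 → 1
L = 21/215 + 41/215 + 19/43 + 24/43 + 1 = 492/215 ≈ 2.288 bits/symbol.

2.288 bits/symbol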